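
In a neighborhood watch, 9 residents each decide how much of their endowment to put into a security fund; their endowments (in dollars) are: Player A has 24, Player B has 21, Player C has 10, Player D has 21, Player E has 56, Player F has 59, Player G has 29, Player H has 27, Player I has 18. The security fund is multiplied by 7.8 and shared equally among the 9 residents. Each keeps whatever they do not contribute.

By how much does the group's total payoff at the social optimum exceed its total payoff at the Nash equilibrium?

1802.00 dollars

The private return per contributed unit is 7.8/9 = 0.8667 < 1 for every player regardless of endowment, so the Nash equilibrium is zero contribution and the group total is Σ E_j = 24 + 21 + 10 + 21 + 56 + 59 + 29 + 27 + 18 = 265.
Each contributed unit returns 7.800 to the group, so the social optimum is full contribution by everyone: group total = 7.800 × 265 = 2067.00.
Efficiency loss = (7.800 − 1) × 265 = 1802.00.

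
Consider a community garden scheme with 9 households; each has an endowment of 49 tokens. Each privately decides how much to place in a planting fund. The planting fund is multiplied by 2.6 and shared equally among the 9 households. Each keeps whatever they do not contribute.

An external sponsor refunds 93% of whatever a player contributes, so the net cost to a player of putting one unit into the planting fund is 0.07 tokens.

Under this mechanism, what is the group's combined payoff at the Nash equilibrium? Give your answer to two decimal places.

1556.73 tokens

Under the mechanism each unit contributed yields (2.6/9) / 0.07 = 4.1270 back to its contributor per unit of net cost, which exceeds 1, making full contribution the dominant choice for everyone.
At the Nash equilibrium everyone contributes 49. Group total payoff = 9 × (49 × 0.93 + 2.6 × 49) = 1556.73.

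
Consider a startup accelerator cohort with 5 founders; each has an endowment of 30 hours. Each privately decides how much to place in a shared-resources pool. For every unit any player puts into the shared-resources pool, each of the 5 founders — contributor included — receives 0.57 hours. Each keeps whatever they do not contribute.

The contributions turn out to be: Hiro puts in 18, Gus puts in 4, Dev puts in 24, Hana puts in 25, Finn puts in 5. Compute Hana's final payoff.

Total contributed: 18 + 4 + 24 + 25 + 5 = 76.
Each receives 0.57 × 76 = 43.32 from the shared-resources pool.
Hana keeps 30 − 25 = 5, so Hana's payoff is 5 + 43.32 = 48.32.

48.32 hours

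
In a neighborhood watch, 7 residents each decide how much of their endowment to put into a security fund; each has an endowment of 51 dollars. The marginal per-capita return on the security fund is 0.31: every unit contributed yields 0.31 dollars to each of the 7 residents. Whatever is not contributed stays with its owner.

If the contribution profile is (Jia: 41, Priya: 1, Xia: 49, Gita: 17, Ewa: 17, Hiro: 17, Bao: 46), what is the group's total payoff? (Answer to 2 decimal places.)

576.96 dollars

Total contributed: 41 + 1 + 49 + 17 + 17 + 17 + 46 = 188; total kept: 7 × 51 − 188 = 169.
The security fund pays out 0.31 × 7 × 188 = 407.96 in aggregate.
Group total = 169 + 407.96 = 576.96.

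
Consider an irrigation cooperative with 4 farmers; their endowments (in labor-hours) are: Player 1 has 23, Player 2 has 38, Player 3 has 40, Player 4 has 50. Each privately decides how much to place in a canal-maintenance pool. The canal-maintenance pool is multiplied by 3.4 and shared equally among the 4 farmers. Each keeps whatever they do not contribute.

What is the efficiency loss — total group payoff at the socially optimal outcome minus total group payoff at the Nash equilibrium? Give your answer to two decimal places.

The private return per contributed unit is 3.4/4 = 0.8500 < 1 for every player regardless of endowment, so the Nash equilibrium is zero contribution and the group total is Σ E_j = 23 + 38 + 40 + 50 = 151.
Each contributed unit returns 3.400 to the group, so the social optimum is full contribution by everyone: group total = 3.400 × 151 = 513.40.
Efficiency loss = (3.400 − 1) × 151 = 362.40.

362.40 labor-hours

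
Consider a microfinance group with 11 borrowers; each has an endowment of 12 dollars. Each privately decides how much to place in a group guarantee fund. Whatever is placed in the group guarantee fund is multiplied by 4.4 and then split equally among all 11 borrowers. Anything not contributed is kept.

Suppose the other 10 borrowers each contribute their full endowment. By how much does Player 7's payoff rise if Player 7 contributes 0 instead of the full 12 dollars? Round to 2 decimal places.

7.20 dollars

Switching from a contribution of 12 to 0 lets Player 7 keep an extra 12 dollars, but lowers the group guarantee fund by 12, which costs Player 7 their own share of that drop: 4.4/11 × 12 = 4.80.
Net gain = 12 − 4.80 = 7.20. The private return per contributed unit (0.4000) is below 1, so free-riding is indeed the best response regardless of what the others do.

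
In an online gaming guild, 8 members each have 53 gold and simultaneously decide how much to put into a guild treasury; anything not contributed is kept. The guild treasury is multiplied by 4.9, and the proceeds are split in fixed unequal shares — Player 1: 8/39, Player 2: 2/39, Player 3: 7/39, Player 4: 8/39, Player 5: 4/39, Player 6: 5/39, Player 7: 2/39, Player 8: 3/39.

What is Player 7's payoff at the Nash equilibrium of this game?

A player with share s gets back 4.9·s per unit contributed, so full contribution is dominant for anyone with s > 1/4.9 = 0.2041 and zero contribution is dominant for anyone below.
The shares above 0.2041 belong to Player 1 and Player 4, contributing 53 each; the remaining 6 contribute 0. Total contributed: 106.
Player 7 keeps 53 and receives 4.9 × 106 × 2/39 = 26.64 from the guild treasury, for a payoff of 79.64.

79.64 gold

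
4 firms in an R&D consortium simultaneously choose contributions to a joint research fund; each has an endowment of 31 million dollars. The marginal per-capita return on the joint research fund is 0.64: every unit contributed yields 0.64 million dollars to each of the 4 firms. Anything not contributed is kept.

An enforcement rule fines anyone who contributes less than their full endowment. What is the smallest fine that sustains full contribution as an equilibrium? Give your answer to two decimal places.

Given the others contribute fully, the best deviation is to contribute 0 (any partial contribution still incurs the fine and gives up units whose private return 0.64 is below 1).
Deviating from 31 to 0 saves 31 million dollars but forfeits the deviator's share of the drop in the joint research fund: 0.64 × 31 = 19.84.
So the deviation gain is 31 − 19.84 = 11.16, and the fine must be at least 11.16 million dollars to wipe it out.

11.16 million dollars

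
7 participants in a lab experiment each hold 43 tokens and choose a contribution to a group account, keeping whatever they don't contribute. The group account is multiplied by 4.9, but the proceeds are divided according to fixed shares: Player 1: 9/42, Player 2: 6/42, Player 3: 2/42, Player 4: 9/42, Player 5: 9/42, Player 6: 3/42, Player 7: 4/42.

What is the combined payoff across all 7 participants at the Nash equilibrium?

A player with share s gets back 4.9·s per unit contributed, so full contribution is dominant for anyone with s > 1/4.9 = 0.2041 and zero contribution is dominant for anyone below.
Player 1, Player 4 and Player 5 clear that bar, contributing 43 each; the remaining 4 contribute 0. Total contributed: 129.
The group account pays out 4.9 × 129 = 632.10 in total (split across the unequal shares, but the aggregate is all that matters for the group sum).
The 4 free-riders keep 43 each, adding 172. Group total = 172 + 632.10 = 804.10.

804.10 tokens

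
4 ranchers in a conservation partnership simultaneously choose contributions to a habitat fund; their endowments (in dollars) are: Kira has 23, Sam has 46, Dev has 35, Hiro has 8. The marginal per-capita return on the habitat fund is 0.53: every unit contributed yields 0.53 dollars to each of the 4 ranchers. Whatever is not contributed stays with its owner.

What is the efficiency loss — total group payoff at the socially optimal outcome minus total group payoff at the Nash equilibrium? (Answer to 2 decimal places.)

125.44 dollars

The private return per contributed unit is 0.53 < 1 for everyone, so the Nash equilibrium is zero contribution and the group total is Σ E_j = 23 + 46 + 35 + 8 = 112.
Each contributed unit returns 2.120 to the group, so the social optimum is full contribution by everyone: group total = 2.120 × 112 = 237.44.
Efficiency loss = (2.120 − 1) × 112 = 125.44.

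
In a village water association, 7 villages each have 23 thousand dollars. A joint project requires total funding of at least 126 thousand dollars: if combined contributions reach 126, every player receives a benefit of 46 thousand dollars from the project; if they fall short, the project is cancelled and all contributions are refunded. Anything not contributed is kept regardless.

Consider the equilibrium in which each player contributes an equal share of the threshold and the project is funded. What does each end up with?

Equal share of the threshold: 126/7 = 18.
At this profile no one gains by cutting their contribution: any cut drops the total below 126, the project is cancelled, contributions are refunded, and the deviator ends with 23, which is less than 23 − 18 + 46 = 51. Contributing more than 18 just wastes the excess. So contributing exactly 18 is a best response.
Each player's payoff: 23 − 18 + 46 = 51.

51 thousand dollars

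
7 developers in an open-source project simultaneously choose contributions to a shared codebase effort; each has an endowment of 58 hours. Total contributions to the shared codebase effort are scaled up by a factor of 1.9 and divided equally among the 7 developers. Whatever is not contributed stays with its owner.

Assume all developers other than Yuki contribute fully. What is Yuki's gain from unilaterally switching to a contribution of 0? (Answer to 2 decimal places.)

42.26 hours

Switching from a contribution of 58 to 0 lets Yuki keep an extra 58 hours, but lowers the shared codebase effort by 58, which costs Yuki their own share of that drop: 1.9/7 × 58 = 15.74.
Net gain = 58 − 15.74 = 42.26. The private return per contributed unit (0.2714) is below 1, so free-riding is indeed the best response regardless of what the others do.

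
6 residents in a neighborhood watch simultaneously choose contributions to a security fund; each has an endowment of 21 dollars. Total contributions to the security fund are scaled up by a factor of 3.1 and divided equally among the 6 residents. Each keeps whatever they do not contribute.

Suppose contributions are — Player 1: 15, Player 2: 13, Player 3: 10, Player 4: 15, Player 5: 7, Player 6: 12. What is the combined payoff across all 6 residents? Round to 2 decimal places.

277.20 dollars

Total contributed: 15 + 13 + 10 + 15 + 7 + 12 = 72; total kept: 6 × 21 − 72 = 54.
The security fund pays out 3.1 × 72 = 223.20 in aggregate.
Group total = 54 + 223.20 = 277.20.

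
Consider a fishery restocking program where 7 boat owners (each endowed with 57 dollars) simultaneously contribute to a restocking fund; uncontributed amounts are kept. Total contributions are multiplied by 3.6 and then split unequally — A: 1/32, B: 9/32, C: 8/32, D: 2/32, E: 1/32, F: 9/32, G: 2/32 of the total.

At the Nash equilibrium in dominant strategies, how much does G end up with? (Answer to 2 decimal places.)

82.65 dollars

For player j, contributing a unit is worthwhile iff 3.6 × (j's share) ≥ 1, i.e. iff j's share is at least 0.2778.
B and F clear that bar, contributing 57 each; the remaining 5 contribute 0. Total contributed: 114.
G keeps 57 and receives 3.6 × 114 × 2/32 = 25.65 from the restocking fund, for a payoff of 82.65.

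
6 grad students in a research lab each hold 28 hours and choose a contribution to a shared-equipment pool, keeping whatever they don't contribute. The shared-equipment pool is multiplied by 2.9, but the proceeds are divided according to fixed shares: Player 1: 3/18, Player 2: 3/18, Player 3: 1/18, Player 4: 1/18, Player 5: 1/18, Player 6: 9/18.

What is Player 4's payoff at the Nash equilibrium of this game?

Each unit j contributes comes back to j as 2.9 × (j's share), so j prefers to contribute only if that share exceeds 1/2.9 = 0.3448; otherwise keeping the unit dominates.
The only share above 0.3448 is Player 6's 9/18, contributing 28; the remaining 5 contribute 0. Total contributed: 28.
Player 4 keeps 28 and receives 2.9 × 28 × 1/18 = 4.51 from the shared-equipment pool, for a payoff of 32.51.

32.51 hours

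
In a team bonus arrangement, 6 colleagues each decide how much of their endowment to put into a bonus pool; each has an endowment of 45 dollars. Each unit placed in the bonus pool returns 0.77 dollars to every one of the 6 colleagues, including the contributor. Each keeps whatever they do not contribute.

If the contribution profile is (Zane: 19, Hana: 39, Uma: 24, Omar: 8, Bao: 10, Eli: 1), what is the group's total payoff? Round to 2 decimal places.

635.62 dollars

Total contributed: 19 + 39 + 24 + 8 + 10 + 1 = 101; total kept: 6 × 45 − 101 = 169.
The bonus pool pays out 0.77 × 6 × 101 = 466.62 in aggregate.
Group total = 169 + 466.62 = 635.62.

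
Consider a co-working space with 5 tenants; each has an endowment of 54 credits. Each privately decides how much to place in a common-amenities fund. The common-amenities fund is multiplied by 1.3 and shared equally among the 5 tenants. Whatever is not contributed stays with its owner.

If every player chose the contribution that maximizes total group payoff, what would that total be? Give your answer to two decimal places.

Each contributed unit returns 1.300 to the group as a whole (0.2600 to each of 5 players), which exceeds 1, so the social optimum is full contribution: group total = 1.300 × 270 = 351.00.

351.00 credits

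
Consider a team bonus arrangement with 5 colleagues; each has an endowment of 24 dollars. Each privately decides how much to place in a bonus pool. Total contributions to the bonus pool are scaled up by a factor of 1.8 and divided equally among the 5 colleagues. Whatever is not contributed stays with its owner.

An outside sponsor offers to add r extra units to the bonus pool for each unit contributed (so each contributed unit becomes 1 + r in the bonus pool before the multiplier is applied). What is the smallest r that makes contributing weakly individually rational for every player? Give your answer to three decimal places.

1.778

With matching at rate r, one contributed unit becomes (1 + r) in the bonus pool and returns 1.8 × (1 + r) / 5 to the contributor.
Setting this equal to 1: 1 + r = 5/1.8 = 2.7778.
So the minimum matching rate is r = 2.7778 − 1 = 1.778.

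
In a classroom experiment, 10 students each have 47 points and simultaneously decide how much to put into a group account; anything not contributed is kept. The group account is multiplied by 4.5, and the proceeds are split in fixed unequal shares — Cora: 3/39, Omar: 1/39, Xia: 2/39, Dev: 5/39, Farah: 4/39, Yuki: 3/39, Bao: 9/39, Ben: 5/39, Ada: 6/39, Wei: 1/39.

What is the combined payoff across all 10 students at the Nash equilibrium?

634.50 points

For player j, contributing a unit is worthwhile iff 4.5 × (j's share) ≥ 1, i.e. iff j's share is at least 0.2222.
The only share above 0.2222 is Bao's 9/39, contributing 47; the remaining 9 contribute 0. Total contributed: 47.
The group account pays out 4.5 × 47 = 211.50 in total (split across the unequal shares, but the aggregate is all that matters for the group sum).
The 9 free-riders keep 47 each, adding 423. Group total = 423 + 211.50 = 634.50.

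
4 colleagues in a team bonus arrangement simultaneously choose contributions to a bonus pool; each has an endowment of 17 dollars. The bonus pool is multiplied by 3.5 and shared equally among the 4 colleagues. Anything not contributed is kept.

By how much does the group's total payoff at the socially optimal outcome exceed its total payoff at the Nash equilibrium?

170.00 dollars

Each contributed unit returns 3.5/4 = 0.8750 to its contributor — below 1 — so contributing 0 is dominant for every player. At the Nash equilibrium everyone keeps their 17, and the group total is 4 × 17 = 68.
Each contributed unit returns 3.500 to the group as a whole (0.8750 to each of 4 players), which exceeds 1, so the social optimum is full contribution: group total = 3.500 × 68 = 238.00.
Efficiency loss = 238.00 − 68 = 170.00.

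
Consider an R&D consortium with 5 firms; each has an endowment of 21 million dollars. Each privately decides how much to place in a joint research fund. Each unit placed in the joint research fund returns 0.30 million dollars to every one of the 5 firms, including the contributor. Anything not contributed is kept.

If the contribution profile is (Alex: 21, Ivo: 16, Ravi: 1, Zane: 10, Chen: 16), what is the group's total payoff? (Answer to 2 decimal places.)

Total contributed: 21 + 16 + 1 + 10 + 16 = 64; total kept: 5 × 21 − 64 = 41.
The joint research fund pays out 0.30 × 5 × 64 = 96.00 in aggregate.
Group total = 41 + 96.00 = 137.00.

137.00 million dollars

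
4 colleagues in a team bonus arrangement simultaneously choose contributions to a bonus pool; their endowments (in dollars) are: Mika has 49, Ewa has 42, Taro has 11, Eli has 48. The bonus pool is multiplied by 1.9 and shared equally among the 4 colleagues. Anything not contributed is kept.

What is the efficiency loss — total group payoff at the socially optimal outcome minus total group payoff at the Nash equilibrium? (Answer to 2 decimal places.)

135.00 dollars

The private return per contributed unit is 1.9/4 = 0.4750 < 1 for every player regardless of endowment, so the Nash equilibrium is zero contribution and the group total is Σ E_j = 49 + 42 + 11 + 48 = 150.
Each contributed unit returns 1.900 to the group, so the social optimum is full contribution by everyone: group total = 1.900 × 150 = 285.00.
Efficiency loss = (1.900 − 1) × 150 = 135.00.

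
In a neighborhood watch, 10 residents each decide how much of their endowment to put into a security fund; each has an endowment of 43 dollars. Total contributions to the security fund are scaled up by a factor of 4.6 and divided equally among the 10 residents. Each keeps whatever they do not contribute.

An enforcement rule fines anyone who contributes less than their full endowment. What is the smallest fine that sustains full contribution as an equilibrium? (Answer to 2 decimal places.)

Given the others contribute fully, the best deviation is to contribute 0 (any partial contribution still incurs the fine and gives up units whose private return 0.4600 is below 1).
Deviating from 43 to 0 saves 43 dollars but forfeits the deviator's share of the drop in the security fund: 4.6/10 × 43 = 19.78.
So the deviation gain is 43 − 19.78 = 23.22, and the fine must be at least 23.22 dollars to wipe it out.

23.22 dollars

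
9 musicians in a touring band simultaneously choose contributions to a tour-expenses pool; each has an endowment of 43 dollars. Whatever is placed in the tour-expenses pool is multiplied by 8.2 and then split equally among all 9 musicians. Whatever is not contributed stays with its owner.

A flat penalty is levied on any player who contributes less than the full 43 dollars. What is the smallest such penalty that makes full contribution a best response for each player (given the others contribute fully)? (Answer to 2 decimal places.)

Given the others contribute fully, the best deviation is to contribute 0 (any partial contribution still incurs the fine and gives up units whose private return 0.9111 is below 1).
Deviating from 43 to 0 saves 43 dollars but forfeits the deviator's share of the drop in the tour-expenses pool: 8.2/9 × 43 = 39.18.
So the deviation gain is 43 − 39.18 = 3.82, and the fine must be at least 3.82 dollars to wipe it out.

3.82 dollars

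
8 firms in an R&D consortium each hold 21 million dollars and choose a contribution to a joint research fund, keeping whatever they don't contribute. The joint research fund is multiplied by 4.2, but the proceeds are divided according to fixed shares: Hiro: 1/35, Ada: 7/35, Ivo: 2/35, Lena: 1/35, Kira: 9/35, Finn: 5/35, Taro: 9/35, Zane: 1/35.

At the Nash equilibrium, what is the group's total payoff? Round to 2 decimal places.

Player j's private return per contributed unit is 4.2 × (j's share). Contributing is weakly dominant for j when that share is at least 1/4.2 = 0.2381, and contributing 0 is dominant otherwise.
Kira and Taro clear that bar, contributing 21 each; the remaining 6 contribute 0. Total contributed: 42.
The joint research fund pays out 4.2 × 42 = 176.40 in total (split across the unequal shares, but the aggregate is all that matters for the group sum).
The 6 free-riders keep 21 each, adding 126. Group total = 126 + 176.40 = 302.40.

302.40 million dollars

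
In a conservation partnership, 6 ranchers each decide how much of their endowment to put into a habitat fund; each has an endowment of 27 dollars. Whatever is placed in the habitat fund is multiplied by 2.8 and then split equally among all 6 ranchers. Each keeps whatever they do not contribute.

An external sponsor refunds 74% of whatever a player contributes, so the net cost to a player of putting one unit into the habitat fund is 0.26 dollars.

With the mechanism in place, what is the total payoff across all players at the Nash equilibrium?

The effective private return per unit is now (2.8/6) / 0.26 = 1.7949 > 1, so every player's dominant strategy flips to full contribution.
So the Nash equilibrium is full contribution by all 6; the group earns 6 × (27 × 0.74 + 2.8 × 27) = 573.48.

573.48 dollars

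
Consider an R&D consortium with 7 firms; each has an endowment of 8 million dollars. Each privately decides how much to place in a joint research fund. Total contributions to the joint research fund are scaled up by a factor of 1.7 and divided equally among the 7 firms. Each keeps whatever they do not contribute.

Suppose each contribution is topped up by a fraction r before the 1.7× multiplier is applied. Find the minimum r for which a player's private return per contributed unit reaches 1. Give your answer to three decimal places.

3.118

With matching at rate r, one contributed unit becomes (1 + r) in the joint research fund and returns 1.7 × (1 + r) / 7 to the contributor.
Setting this equal to 1: 1 + r = 7/1.7 = 4.1176.
So the minimum matching rate is r = 4.1176 − 1 = 3.118.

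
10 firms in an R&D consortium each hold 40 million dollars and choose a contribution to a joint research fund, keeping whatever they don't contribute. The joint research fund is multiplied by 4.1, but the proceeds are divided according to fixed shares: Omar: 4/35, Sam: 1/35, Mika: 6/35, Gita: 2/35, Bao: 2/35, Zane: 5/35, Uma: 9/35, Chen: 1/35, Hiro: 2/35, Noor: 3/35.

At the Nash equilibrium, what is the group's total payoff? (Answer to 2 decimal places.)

524.00 million dollars

Player j's private return per contributed unit is 4.1 × (j's share). Contributing is weakly dominant for j when that share is at least 1/4.1 = 0.2439, and contributing 0 is dominant otherwise.
The only share above 0.2439 is Uma's 9/35, contributing 40; the remaining 9 contribute 0. Total contributed: 40.
The joint research fund pays out 4.1 × 40 = 164.00 in total (split across the unequal shares, but the aggregate is all that matters for the group sum).
The 9 free-riders keep 40 each, adding 360. Group total = 360 + 164.00 = 524.00.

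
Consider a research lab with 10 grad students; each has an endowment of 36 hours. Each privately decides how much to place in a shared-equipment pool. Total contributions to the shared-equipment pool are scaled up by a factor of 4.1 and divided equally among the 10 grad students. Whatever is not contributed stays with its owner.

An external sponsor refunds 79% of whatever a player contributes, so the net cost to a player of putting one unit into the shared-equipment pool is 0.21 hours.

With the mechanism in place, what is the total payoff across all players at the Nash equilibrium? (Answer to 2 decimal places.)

Under the mechanism each unit contributed yields (4.1/10) / 0.21 = 1.9524 back to its contributor per unit of net cost, which exceeds 1, making full contribution the dominant choice for everyone.
At the Nash equilibrium everyone contributes 36. Group total payoff = 10 × (36 × 0.79 + 4.1 × 36) = 1760.40.

1760.40 hours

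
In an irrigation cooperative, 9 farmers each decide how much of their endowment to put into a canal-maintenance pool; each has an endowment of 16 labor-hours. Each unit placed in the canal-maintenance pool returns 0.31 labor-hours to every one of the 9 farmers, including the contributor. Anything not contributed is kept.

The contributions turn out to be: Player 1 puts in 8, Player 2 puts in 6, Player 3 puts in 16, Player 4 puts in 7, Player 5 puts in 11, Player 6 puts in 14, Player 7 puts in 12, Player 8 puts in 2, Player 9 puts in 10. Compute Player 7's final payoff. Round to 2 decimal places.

Total contributed: 8 + 6 + 16 + 7 + 11 + 14 + 12 + 2 + 10 = 86.
Each receives 0.31 × 86 = 26.66 from the canal-maintenance pool.
Player 7 keeps 16 − 12 = 4, so Player 7's payoff is 4 + 26.66 = 30.66.

30.66 labor-hours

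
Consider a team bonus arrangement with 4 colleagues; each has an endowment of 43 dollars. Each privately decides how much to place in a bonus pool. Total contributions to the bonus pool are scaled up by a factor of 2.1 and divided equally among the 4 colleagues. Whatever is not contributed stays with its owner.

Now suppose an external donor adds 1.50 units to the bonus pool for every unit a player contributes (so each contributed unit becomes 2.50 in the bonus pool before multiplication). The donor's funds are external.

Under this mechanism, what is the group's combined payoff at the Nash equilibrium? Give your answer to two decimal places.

903.00 dollars

Under the mechanism each unit contributed yields 2.1 × 2.50 / 4 = 1.3125 back to its contributor per unit of net cost, which exceeds 1, making full contribution the dominant choice for everyone.
At the Nash equilibrium everyone contributes 43. Group total payoff = 2.1 × 2.50 × 172 = 903.00.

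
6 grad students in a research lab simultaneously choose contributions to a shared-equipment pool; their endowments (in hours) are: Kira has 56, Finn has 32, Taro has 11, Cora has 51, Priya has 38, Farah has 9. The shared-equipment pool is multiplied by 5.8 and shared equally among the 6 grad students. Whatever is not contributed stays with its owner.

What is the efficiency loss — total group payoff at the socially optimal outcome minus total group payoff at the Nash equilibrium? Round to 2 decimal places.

The private return per contributed unit is 5.8/6 = 0.9667 < 1 for every player regardless of endowment, so the Nash equilibrium is zero contribution and the group total is Σ E_j = 56 + 32 + 11 + 51 + 38 + 9 = 197.
Each contributed unit returns 5.800 to the group, so the social optimum is full contribution by everyone: group total = 5.800 × 197 = 1142.60.
Efficiency loss = (5.800 − 1) × 197 = 945.60.

945.60 hours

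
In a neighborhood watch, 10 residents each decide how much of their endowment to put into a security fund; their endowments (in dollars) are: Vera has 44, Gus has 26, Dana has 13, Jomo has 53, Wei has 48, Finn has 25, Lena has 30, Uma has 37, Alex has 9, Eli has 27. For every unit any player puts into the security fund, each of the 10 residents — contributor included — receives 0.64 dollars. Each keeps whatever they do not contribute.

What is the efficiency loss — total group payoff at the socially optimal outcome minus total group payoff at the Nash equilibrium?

1684.80 dollars

The private return per contributed unit is 0.64 < 1 for everyone, so the Nash equilibrium is zero contribution and the group total is Σ E_j = 44 + 26 + 13 + 53 + 48 + 25 + 30 + 37 + 9 + 27 = 312.
Each contributed unit returns 6.400 to the group, so the social optimum is full contribution by everyone: group total = 6.400 × 312 = 1996.80.
Efficiency loss = (6.400 − 1) × 312 = 1684.80.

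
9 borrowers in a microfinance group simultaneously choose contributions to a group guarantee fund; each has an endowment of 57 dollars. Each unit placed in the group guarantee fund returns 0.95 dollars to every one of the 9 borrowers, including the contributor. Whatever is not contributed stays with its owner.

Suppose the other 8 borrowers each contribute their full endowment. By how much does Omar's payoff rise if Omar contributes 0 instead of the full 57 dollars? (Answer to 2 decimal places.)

2.85 dollars

Switching from a contribution of 57 to 0 lets Omar keep an extra 57 dollars, but lowers the group guarantee fund by 57, which costs Omar their own share of that drop: 0.95 × 57 = 54.15.
Net gain = 57 − 54.15 = 2.85. The private return per contributed unit (0.95) is below 1, so free-riding is indeed the best response regardless of what the others do.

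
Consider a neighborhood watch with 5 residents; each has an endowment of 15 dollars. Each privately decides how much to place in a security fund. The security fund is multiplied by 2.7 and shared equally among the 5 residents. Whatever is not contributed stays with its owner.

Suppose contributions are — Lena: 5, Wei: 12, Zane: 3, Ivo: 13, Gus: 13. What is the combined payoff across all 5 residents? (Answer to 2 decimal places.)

153.20 dollars

Total contributed: 5 + 12 + 3 + 13 + 13 = 46; total kept: 5 × 15 − 46 = 29.
The security fund pays out 2.7 × 46 = 124.20 in aggregate.
Group total = 29 + 124.20 = 153.20.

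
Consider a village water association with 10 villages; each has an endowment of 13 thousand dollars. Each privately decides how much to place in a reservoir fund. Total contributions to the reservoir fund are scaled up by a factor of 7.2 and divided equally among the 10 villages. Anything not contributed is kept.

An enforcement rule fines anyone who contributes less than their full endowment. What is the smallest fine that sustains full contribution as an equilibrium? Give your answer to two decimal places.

3.64 thousand dollars

Given the others contribute fully, the best deviation is to contribute 0 (any partial contribution still incurs the fine and gives up units whose private return 0.7200 is below 1).
Deviating from 13 to 0 saves 13 thousand dollars but forfeits the deviator's share of the drop in the reservoir fund: 7.2/10 × 13 = 9.36.
So the deviation gain is 13 − 9.36 = 3.64, and the fine must be at least 3.64 thousand dollars to wipe it out.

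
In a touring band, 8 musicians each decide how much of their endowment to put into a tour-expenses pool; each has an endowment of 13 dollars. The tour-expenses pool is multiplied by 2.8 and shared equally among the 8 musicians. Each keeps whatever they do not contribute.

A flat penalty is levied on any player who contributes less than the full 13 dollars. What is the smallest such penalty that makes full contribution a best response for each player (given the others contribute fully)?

8.45 dollars

Given the others contribute fully, the best deviation is to contribute 0 (any partial contribution still incurs the fine and gives up units whose private return 0.3500 is below 1).
Deviating from 13 to 0 saves 13 dollars but forfeits the deviator's share of the drop in the tour-expenses pool: 2.8/8 × 13 = 4.55.
So the deviation gain is 13 − 4.55 = 8.45, and the fine must be at least 8.45 dollars to wipe it out.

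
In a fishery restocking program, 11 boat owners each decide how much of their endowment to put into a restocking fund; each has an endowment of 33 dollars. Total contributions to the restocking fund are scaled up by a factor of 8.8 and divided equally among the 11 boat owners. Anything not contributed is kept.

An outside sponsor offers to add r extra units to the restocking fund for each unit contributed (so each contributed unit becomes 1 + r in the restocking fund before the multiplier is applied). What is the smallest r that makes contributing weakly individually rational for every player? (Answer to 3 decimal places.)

With matching at rate r, one contributed unit becomes (1 + r) in the restocking fund and returns 8.8 × (1 + r) / 11 to the contributor.
Setting this equal to 1: 1 + r = 11/8.8 = 1.2500.
So the minimum matching rate is r = 1.2500 − 1 = 0.250.

0.250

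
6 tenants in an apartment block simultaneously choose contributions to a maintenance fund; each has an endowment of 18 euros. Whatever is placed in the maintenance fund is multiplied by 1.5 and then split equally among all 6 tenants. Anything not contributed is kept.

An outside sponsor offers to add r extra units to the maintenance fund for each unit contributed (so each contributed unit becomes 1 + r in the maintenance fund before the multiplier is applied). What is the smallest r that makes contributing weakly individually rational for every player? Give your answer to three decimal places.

3.000

With matching at rate r, one contributed unit becomes (1 + r) in the maintenance fund and returns 1.5 × (1 + r) / 6 to the contributor.
Setting this equal to 1: 1 + r = 6/1.5 = 4.0000.
So the minimum matching rate is r = 4.0000 − 1 = 3.000.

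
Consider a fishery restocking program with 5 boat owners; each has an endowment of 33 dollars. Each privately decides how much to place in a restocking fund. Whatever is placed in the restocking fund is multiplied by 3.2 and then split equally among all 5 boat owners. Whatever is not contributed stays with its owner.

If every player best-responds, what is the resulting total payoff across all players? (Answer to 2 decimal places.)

165.00 dollars

Each contributed unit returns 3.2/5 = 0.6400 to its contributor — below 1 — so contributing 0 is dominant for every player. At the Nash equilibrium everyone keeps their 33, and the group total is 5 × 33 = 165.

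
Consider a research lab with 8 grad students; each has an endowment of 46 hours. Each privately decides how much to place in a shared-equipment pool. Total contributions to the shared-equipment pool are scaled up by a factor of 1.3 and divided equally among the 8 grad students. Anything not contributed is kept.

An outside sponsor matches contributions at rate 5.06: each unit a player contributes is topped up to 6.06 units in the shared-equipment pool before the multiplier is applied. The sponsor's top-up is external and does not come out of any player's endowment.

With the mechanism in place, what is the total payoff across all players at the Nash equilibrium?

With the mechanism, a contributed unit returns 1.3 × 6.06 / 8 = 0.9848 per unit of net cost — still below 1 — so contributing 0 remains dominant for every player.
Everyone keeps their endowment and the group total is 8 × 46 = 368.

368.00 hours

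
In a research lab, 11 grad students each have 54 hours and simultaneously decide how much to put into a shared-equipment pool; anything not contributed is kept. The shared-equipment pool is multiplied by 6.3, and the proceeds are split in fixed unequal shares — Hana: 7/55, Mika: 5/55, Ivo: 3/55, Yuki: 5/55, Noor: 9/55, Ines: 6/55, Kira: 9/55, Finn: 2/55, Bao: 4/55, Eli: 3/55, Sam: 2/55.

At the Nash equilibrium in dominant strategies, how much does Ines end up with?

128.23 hours

Each unit j contributes comes back to j as 6.3 × (j's share), so j prefers to contribute only if that share exceeds 1/6.3 = 0.1587; otherwise keeping the unit dominates.
Noor and Kira are above the threshold, contributing 54 each; the remaining 9 contribute 0. Total contributed: 108.
Ines keeps 54 and receives 6.3 × 108 × 6/55 = 74.23 from the shared-equipment pool, for a payoff of 128.23.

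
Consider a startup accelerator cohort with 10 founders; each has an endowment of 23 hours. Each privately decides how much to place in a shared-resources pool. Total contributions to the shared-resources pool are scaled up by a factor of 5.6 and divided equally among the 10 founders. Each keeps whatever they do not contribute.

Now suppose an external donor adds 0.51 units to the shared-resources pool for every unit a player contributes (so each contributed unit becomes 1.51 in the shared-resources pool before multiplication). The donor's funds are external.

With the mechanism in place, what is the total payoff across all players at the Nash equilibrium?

230.00 hours

The effective private return is 5.6 × 1.51 / 10 = 0.8456, which is still under 1, so the mechanism doesn't change anyone's dominant strategy: zero contribution.
Everyone keeps their endowment and the group total is 10 × 23 = 230.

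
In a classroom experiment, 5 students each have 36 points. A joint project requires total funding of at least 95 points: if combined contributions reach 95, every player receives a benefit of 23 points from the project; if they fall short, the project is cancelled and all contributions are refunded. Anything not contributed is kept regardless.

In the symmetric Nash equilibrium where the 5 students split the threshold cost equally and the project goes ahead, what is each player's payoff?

Equal share of the threshold: 95/5 = 19.
At this profile no one gains by cutting their contribution: any cut drops the total below 95, the project is cancelled, contributions are refunded, and the deviator ends with 36, which is less than 36 − 19 + 23 = 40. Contributing more than 19 just wastes the excess. So contributing exactly 19 is a best response.
Each player's payoff: 36 − 19 + 23 = 40.

40 points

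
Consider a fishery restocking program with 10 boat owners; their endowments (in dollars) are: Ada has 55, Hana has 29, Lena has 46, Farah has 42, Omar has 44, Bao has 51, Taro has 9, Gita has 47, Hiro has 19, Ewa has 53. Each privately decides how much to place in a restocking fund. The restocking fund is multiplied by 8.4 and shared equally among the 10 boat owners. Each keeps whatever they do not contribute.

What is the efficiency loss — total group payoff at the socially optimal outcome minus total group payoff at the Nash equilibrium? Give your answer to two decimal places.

The private return per contributed unit is 8.4/10 = 0.8400 < 1 for every player regardless of endowment, so the Nash equilibrium is zero contribution and the group total is Σ E_j = 55 + 29 + 46 + 42 + 44 + 51 + 9 + 47 + 19 + 53 = 395.
Each contributed unit returns 8.400 to the group, so the social optimum is full contribution by everyone: group total = 8.400 × 395 = 3318.00.
Efficiency loss = (8.400 − 1) × 395 = 2923.00.

2923.00 dollars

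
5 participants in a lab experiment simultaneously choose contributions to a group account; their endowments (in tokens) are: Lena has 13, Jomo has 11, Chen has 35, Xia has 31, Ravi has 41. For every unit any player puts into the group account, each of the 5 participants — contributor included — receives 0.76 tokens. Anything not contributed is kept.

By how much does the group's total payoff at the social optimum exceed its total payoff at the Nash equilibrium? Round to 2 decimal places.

The private return per contributed unit is 0.76 < 1 for everyone, so the Nash equilibrium is zero contribution and the group total is Σ E_j = 13 + 11 + 35 + 31 + 41 = 131.
Each contributed unit returns 3.800 to the group, so the social optimum is full contribution by everyone: group total = 3.800 × 131 = 497.80.
Efficiency loss = (3.800 − 1) × 131 = 366.80.

366.80 tokens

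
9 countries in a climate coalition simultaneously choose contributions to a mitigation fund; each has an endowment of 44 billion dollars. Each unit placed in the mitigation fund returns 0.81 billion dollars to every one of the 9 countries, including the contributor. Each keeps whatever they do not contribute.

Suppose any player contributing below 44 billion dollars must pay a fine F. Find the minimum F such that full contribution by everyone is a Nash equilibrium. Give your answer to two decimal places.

Given the others contribute fully, the best deviation is to contribute 0 (any partial contribution still incurs the fine and gives up units whose private return 0.81 is below 1).
Deviating from 44 to 0 saves 44 billion dollars but forfeits the deviator's share of the drop in the mitigation fund: 0.81 × 44 = 35.64.
So the deviation gain is 44 − 35.64 = 8.36, and the fine must be at least 8.36 billion dollars to wipe it out.

8.36 billion dollars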